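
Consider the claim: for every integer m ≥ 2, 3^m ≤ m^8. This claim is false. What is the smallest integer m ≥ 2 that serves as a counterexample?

m = 23

We need the least integer m ≥ 2 for which 3^m > m^8.
For m = 2, 3, 4, 5, …, 20, 21, 22 the conclusion holds.
m = 23: 3^m = 94143178827 and m^8 = 78310985281, so 94143178827 > 78310985281.
Thus m = 23 disproves the claim, and no smaller m works.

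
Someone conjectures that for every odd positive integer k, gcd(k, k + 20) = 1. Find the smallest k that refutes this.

k = 5

For k = 1, 3 the conclusion holds.
k = 5: gcd(5, 25) = 5.
So k = 5 is the smallest counterexample.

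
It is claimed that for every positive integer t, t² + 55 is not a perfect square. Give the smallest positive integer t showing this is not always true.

We need the least positive integer t for which t² + 55 is a perfect square.
For t = 1, 2 the conclusion holds.
t = 3: 3² + 55 = 64 = 8², a perfect square.
Hence t = 3 is a counterexample.

t = 3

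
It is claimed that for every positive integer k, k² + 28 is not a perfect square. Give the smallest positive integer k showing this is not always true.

k = 6

A counterexample is any positive integer k such that k² + 28 is a perfect square; we check each in order.
k = 1: 1² + 28 = 29, not a perfect square.
k = 2: 2² + 28 = 32, not a perfect square.
k = 3: 3² + 28 = 37, not a perfect square.
k = 4: 4² + 28 = 44, not a perfect square.
k = 5: 5² + 28 = 53, not a perfect square.
k = 6: 6² + 28 = 64 = 8², a perfect square.
So k = 6 is the smallest counterexample.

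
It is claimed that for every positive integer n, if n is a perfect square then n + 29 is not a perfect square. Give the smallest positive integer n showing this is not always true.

Check each positive integer n in order until n is a perfect square but n + 29 is a perfect square.
The first 13 eligible values, up to n = 169, all satisfy the conclusion.
n = 196: 196 = 14² and 196 + 29 = 225 = 15².
So n = 196 is the smallest counterexample.

n = 196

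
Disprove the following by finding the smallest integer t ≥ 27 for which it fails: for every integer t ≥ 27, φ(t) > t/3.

t = 30

A counterexample is any integer t ≥ 27 such that the claim fails; we check each in order.
For t = 27, 28, 29 the conclusion holds.
t = 30: φ(30) = 8 and 30/3 = 10, so φ(30) ≤ 30/3.
Thus t = 30 disproves the claim, and no smaller t works.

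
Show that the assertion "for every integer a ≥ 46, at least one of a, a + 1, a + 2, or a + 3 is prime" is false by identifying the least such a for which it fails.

Check each integer a ≥ 46 in order until a, a + 1, a + 2, a + 3 are all composite.
For a = 46, 47 the conclusion holds.
a = 48: 48 = 2 × 24; 49 = 7 × 7; 50 = 2 × 25; 51 = 3 × 17 — all composite.

a = 48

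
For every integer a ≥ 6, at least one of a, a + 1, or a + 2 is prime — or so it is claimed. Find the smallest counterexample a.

a = 8

We need the least integer a ≥ 6 for which a, a + 1, a + 2 are all composite.
For a = 6, 7 the conclusion holds.
a = 8: 8 = 2 × 4; 9 = 3 × 3; 10 = 2 × 5 — all composite.
Hence a = 8 is a counterexample.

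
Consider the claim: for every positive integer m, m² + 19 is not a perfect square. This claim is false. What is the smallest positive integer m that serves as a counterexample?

We need the least positive integer m for which m² + 19 is a perfect square.
For m = 1, 2, 3, 4, 5, 6, 7, 8 the conclusion holds.
m = 9: 9² + 19 = 100 = 10², a perfect square.
So m = 9 is the smallest counterexample.

m = 9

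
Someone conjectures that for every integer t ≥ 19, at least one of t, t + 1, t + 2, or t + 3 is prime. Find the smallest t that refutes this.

t = 24

A counterexample is any integer t ≥ 19 such that t, t + 1, t + 2, t + 3 are all composite; we check each in order.
t = 19: 19 is prime.
t = 20: 23 is prime.
t = 21: 23 is prime.
t = 22: 23 is prime.
t = 23: 23 is prime.
t = 24: 24 = 2 × 12; 25 = 5 × 5; 26 = 2 × 13; 27 = 3 × 9 — all composite.
Thus t = 24 disproves the claim, and no smaller t works.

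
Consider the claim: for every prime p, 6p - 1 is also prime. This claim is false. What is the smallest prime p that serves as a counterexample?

p = 11

We need the least prime p for which 6p - 1 is not prime.
The first 4 eligible values, up to p = 7, all satisfy the conclusion.
p = 11: 6p - 1 = 65 = 5 × 13, not prime.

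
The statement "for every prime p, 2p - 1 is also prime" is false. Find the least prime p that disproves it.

We need the least prime p for which 2p - 1 is not prime.
For p = 2, 3 the conclusion holds.
p = 5: 2p - 1 = 9 = 3 × 3, not prime.

p = 5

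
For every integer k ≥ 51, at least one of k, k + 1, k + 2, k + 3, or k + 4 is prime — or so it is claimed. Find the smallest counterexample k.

k = 51: 53 is prime.
k = 52: 53 is prime.
k = 53: 53 is prime.
k = 54: 54 = 2 × 27; 55 = 5 × 11; 56 = 2 × 28; 57 = 3 × 19; 58 = 2 × 29 — all composite.

k = 54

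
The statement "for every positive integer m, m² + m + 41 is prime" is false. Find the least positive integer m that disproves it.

m = 40

A counterexample is any positive integer m such that m² + m + 41 is not prime; we check each in order.
The first 39 eligible values, up to m = 39, all satisfy the conclusion.
m = 40: m² + m + 41 = 1681 = 41 × 41, composite.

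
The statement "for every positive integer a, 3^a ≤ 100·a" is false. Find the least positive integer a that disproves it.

Check each positive integer a in order until 3^a > 100·a.
For a = 1, 2, 3, 4, 5 the conclusion holds.
a = 6: 3^a = 729 and 100·a = 600, so 729 > 600.
So a = 6 is the smallest counterexample.

a = 6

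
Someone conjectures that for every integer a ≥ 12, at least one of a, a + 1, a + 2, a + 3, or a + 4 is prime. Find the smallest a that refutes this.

a = 24

For a = 12, 13, 14, 15, …, 21, 22, 23 the conclusion holds.
a = 24: 24 = 2 × 12; 25 = 5 × 5; 26 = 2 × 13; 27 = 3 × 9; 28 = 2 × 14 — all composite.
So a = 24 is the smallest counterexample.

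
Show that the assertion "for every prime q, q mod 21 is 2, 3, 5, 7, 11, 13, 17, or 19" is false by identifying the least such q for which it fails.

q = 29

The first 9 eligible values, up to q = 23, all satisfy the conclusion.
q = 29: 29 mod 21 = 8 — not in {2, 3, 5, 7, 11, 13, 17, 19}.
Hence q = 29 is a counterexample.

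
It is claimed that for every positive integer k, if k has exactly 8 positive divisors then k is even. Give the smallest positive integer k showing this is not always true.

k = 105

We need the least positive integer k for which k has exactly 8 positive divisors but k is odd.
For k = 24, 30, 40, 42, …, 88, 102, 104 the conclusion holds.
k = 105: divisors of 105: 1, 3, 5, 7, 15, 21, 35, 105; 105 is odd.
Hence k = 105 is a counterexample.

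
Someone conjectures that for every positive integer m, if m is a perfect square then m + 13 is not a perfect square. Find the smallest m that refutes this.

m = 36

For m = 1, 4, 9, 16, 25 the conclusion holds.
m = 36: 36 = 6² and 36 + 13 = 49 = 7².
So m = 36 is the smallest counterexample.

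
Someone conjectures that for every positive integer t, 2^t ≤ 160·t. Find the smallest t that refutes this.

t = 11

Check each positive integer t in order until 2^t > 160·t.
The first 10 eligible values, up to t = 10, all satisfy the conclusion.
t = 11: 2^t = 2048 and 160·t = 1760, so 2048 > 1760.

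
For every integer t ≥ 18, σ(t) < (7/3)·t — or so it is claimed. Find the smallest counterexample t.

t = 24

Check each integer t ≥ 18 in order until the claim fails.
The first 6 eligible values, up to t = 23, all satisfy the conclusion.
t = 24: σ(24) = 60; 60 ≥ 56.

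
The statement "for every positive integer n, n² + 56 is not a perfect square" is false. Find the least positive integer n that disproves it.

A counterexample is any positive integer n such that n² + 56 is a perfect square; we check each in order.
The first 4 eligible values, up to n = 4, all satisfy the conclusion.
n = 5: 5² + 56 = 81 = 9², a perfect square.
So n = 5 is the smallest counterexample.

n = 5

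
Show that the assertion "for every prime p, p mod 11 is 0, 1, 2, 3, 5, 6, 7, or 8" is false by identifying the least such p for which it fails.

We need the least prime p for which the claim fails.
For p = 2, 3, 5, 7, 11, 13, 17, 19, 23, 29 the conclusion holds.
p = 31: 31 mod 11 = 9 — not in {0, 1, 2, 3, 5, 6, 7, 8}.

p = 31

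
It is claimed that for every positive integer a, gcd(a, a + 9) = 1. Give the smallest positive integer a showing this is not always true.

a = 3

For a = 1, 2 the conclusion holds.
a = 3: gcd(3, 12) = 3.
Hence a = 3 is a counterexample.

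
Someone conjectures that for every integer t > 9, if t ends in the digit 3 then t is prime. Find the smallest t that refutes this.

A counterexample is any integer t > 9 such that t ends in the digit 3 but t is not prime; we check each in order.
For t = 13, 23 the conclusion holds.
t = 33: 33 ends in 3; 33 = 3 × 11, composite.

t = 33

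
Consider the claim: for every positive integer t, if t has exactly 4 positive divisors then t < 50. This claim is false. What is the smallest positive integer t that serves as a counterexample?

t = 51

A counterexample is any positive integer t such that t has exactly 4 positive divisors but the claim fails; we check each in order.
The first 15 eligible values, up to t = 46, all satisfy the conclusion.
t = 51: τ(51) = 4; 51 ≥ 50.
So t = 51 is the smallest counterexample.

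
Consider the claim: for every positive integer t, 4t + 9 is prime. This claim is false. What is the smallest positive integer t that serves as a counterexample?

Check each positive integer t in order until 4t + 9 is not prime.
t = 1: 4t + 9 = 13, prime.
t = 2: 4t + 9 = 17, prime.
t = 3: 4t + 9 = 21 = 3 × 7, composite.
Thus t = 3 disproves the claim, and no smaller t works.

t = 3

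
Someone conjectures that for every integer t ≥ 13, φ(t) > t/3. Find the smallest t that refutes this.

A counterexample is any integer t ≥ 13 such that the claim fails; we check each in order.
The first 5 eligible values, up to t = 17, all satisfy the conclusion.
t = 18: φ(18) = 6 and 18/3 = 6, so φ(18) ≤ 18/3.

t = 18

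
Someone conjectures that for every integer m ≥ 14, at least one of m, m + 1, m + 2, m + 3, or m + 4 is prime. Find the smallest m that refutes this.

m = 24

A counterexample is any integer m ≥ 14 such that m, m + 1, m + 2, m + 3, m + 4 are all composite; we check each in order.
For m = 14, 15, 16, 17, 18, 19, 20, 21, 22, 23 the conclusion holds.
m = 24: 24 = 2 × 12; 25 = 5 × 5; 26 = 2 × 13; 27 = 3 × 9; 28 = 2 × 14 — all composite.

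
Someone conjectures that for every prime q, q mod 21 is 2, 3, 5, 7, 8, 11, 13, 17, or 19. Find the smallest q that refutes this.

q = 31

The first 10 eligible values, up to q = 29, all satisfy the conclusion.
q = 31: 31 mod 21 = 10 — not in {2, 3, 5, 7, 8, 11, 13, 17, 19}.
Thus q = 31 disproves the claim, and no smaller q works.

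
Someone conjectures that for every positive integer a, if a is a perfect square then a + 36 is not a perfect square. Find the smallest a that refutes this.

a = 1: 1 + 36 = 37, not a perfect square.
a = 4: 4 + 36 = 40, not a perfect square.
a = 9: 9 + 36 = 45, not a perfect square.
a = 16: 16 + 36 = 52, not a perfect square.
a = 25: 25 + 36 = 61, not a perfect square.
a = 36: 36 + 36 = 72, not a perfect square.
a = 49: 49 + 36 = 85, not a perfect square.
a = 64: 64 = 8² and 64 + 36 = 100 = 10².
So a = 64 is the smallest counterexample.

a = 64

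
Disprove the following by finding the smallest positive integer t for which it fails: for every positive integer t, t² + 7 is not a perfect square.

A counterexample is any positive integer t such that t² + 7 is a perfect square; we check each in order.
t = 1: 1² + 7 = 8, not a perfect square.
t = 2: 2² + 7 = 11, not a perfect square.
t = 3: 3² + 7 = 16 = 4², a perfect square.
Hence t = 3 is a counterexample.

t = 3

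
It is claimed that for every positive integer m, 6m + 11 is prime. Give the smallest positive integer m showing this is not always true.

Check each positive integer m in order until 6m + 11 is not prime.
For m = 1, 2, 3 the conclusion holds.
m = 4: 6m + 11 = 35 = 5 × 7, composite.
So m = 4 is the smallest counterexample.

m = 4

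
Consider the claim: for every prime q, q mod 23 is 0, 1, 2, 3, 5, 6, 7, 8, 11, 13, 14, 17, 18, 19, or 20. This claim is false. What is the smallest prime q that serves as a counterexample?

The first 17 eligible values, up to q = 59, all satisfy the conclusion.
q = 61: 61 mod 23 = 15 — not in {0, 1, 2, 3, 5, 6, 7, 8, 11, 13, 14, 17, 18, 19, 20}.

q = 61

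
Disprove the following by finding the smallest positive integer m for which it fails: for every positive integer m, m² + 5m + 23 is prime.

m = 14

We need the least positive integer m for which m² + 5m + 23 is not prime.
The first 13 eligible values, up to m = 13, all satisfy the conclusion.
m = 14: m² + 5m + 23 = 289 = 17 × 17, composite.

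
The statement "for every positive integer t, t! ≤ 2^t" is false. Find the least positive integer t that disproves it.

Check each positive integer t in order until t! > 2^t.
For t = 1, 2, 3 the conclusion holds.
t = 4: t! = 24 and 2^t = 16, so 24 > 16.
Hence t = 4 is a counterexample.

t = 4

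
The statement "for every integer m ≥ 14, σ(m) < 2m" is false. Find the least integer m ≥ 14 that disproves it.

m = 18

We need the least integer m ≥ 14 for which the claim fails.
The first 4 eligible values, up to m = 17, all satisfy the conclusion.
m = 18: σ(18) = 39; 39 ≥ 36.
Hence m = 18 is a counterexample.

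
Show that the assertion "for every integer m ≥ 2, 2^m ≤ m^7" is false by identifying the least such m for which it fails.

m = 37

For m = 2, 3, 4, 5, …, 34, 35, 36 the conclusion holds.
m = 37: 2^m = 137438953472 and m^7 = 94931877133, so 137438953472 > 94931877133.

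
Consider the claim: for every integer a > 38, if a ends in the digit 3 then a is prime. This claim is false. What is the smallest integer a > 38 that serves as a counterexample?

a = 43: 43 ends in 3 and is prime.
a = 53: 53 ends in 3 and is prime.
a = 63: 63 ends in 3; 63 = 3 × 21, composite.
Thus a = 63 disproves the claim, and no smaller a works.

a = 63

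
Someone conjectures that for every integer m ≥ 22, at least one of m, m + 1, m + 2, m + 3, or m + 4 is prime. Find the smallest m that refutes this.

Check each integer m ≥ 22 in order until m, m + 1, m + 2, m + 3, m + 4 are all composite.
For m = 22, 23 the conclusion holds.
m = 24: 24 = 2 × 12; 25 = 5 × 5; 26 = 2 × 13; 27 = 3 × 9; 28 = 2 × 14 — all composite.
So m = 24 is the smallest counterexample.

m = 24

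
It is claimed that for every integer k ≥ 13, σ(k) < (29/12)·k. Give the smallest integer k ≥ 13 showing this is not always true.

Check each integer k ≥ 13 in order until the claim fails.
For k = 13, 14, 15, 16, …, 21, 22, 23 the conclusion holds.
k = 24: σ(24) = 60; 60 ≥ 58.
Thus k = 24 disproves the claim, and no smaller k works.

k = 24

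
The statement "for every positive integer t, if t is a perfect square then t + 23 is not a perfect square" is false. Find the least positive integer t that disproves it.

We need the least positive integer t for which t is a perfect square but t + 23 is a perfect square.
The first 10 eligible values, up to t = 100, all satisfy the conclusion.
t = 121: 121 = 11² and 121 + 23 = 144 = 12².
So t = 121 is the smallest counterexample.

t = 121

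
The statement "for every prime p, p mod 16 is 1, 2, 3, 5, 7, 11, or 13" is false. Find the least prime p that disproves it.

For p = 2, 3, 5, 7, 11, 13, 17, 19, 23, 29 the conclusion holds.
p = 31: 31 mod 16 = 15 — not in {1, 2, 3, 5, 7, 11, 13}.
Thus p = 31 disproves the claim, and no smaller p works.

p = 31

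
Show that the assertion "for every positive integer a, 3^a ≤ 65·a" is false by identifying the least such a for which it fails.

a = 6

Check each positive integer a in order until 3^a > 65·a.
For a = 1, 2, 3, 4, 5 the conclusion holds.
a = 6: 3^a = 729 and 65·a = 390, so 729 > 390.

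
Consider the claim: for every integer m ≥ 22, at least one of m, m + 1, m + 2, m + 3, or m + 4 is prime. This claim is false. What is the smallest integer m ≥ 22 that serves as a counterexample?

m = 24

Check each integer m ≥ 22 in order until m, m + 1, m + 2, m + 3, m + 4 are all composite.
m = 22: 23 is prime.
m = 23: 23 is prime.
m = 24: 24 = 2 × 12; 25 = 5 × 5; 26 = 2 × 13; 27 = 3 × 9; 28 = 2 × 14 — all composite.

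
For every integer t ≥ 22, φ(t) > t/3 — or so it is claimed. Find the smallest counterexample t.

We need the least integer t ≥ 22 for which the claim fails.
For t = 22, 23 the conclusion holds.
t = 24: φ(24) = 8 and 24/3 = 8, so φ(24) ≤ 24/3.
Hence t = 24 is a counterexample.

t = 24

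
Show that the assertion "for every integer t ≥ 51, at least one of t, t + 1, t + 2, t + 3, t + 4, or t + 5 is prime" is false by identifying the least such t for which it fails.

t = 90

For t = 51, 52, 53, 54, …, 87, 88, 89 the conclusion holds.
t = 90: 90 = 2 × 45; 91 = 7 × 13; 92 = 2 × 46; 93 = 3 × 31; 94 = 2 × 47; 95 = 5 × 19 — all composite.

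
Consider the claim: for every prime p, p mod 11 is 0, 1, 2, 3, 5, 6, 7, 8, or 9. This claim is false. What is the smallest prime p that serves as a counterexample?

p = 37

We need the least prime p for which the claim fails.
For p = 2, 3, 5, 7, …, 23, 29, 31 the conclusion holds.
p = 37: 37 mod 11 = 4 — not in {0, 1, 2, 3, 5, 6, 7, 8, 9}.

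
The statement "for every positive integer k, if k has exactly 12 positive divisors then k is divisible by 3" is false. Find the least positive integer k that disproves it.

We need the least positive integer k for which k has exactly 12 positive divisors but k is not divisible by 3.
k = 60: τ(60) = 12; 60 mod 3 = 0.
k = 72: τ(72) = 12; 72 mod 3 = 0.
k = 84: τ(84) = 12; 84 mod 3 = 0.
k = 90: τ(90) = 12; 90 mod 3 = 0.
k = 96: τ(96) = 12; 96 mod 3 = 0.
k = 108: τ(108) = 12; 108 mod 3 = 0.
k = 126: τ(126) = 12; 126 mod 3 = 0.
k = 132: τ(132) = 12; 132 mod 3 = 0.
k = 140: τ(140) = 12; 140 mod 3 = 2.

k = 140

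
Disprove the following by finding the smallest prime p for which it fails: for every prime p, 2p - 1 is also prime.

p = 5

A counterexample is any prime p such that 2p - 1 is not prime; we check each in order.
For p = 2, 3 the conclusion holds.
p = 5: 2p - 1 = 9 = 3 × 3, not prime.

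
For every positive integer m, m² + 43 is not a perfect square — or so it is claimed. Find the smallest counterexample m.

Check each positive integer m in order until m² + 43 is a perfect square.
The first 20 eligible values, up to m = 20, all satisfy the conclusion.
m = 21: 21² + 43 = 484 = 22², a perfect square.

m = 21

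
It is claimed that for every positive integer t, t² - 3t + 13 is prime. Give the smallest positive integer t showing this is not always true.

For t = 1, 2, 3, 4, …, 9, 10, 11 the conclusion holds.
t = 12: t² - 3t + 13 = 121 = 11 × 11, composite.

t = 12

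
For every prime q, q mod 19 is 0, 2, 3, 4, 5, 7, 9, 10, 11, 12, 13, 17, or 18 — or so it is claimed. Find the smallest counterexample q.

We need the least prime q for which the claim fails.
For q = 2, 3, 5, 7, …, 41, 43, 47 the conclusion holds.
q = 53: 53 mod 19 = 15 — not in {0, 2, 3, 4, 5, 7, 9, 10, 11, 12, 13, 17, 18}.
So q = 53 is the smallest counterexample.

q = 53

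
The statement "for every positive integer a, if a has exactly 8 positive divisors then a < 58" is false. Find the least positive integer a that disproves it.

a = 66

For a = 24, 30, 40, 42, 54, 56 the conclusion holds.
a = 66: τ(66) = 8; 66 ≥ 58.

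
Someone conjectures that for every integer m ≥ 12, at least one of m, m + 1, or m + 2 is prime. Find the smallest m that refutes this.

m = 14

We need the least integer m ≥ 12 for which m, m + 1, m + 2 are all composite.
m = 12: 13 is prime.
m = 13: 13 is prime.
m = 14: 14 = 2 × 7; 15 = 3 × 5; 16 = 2 × 8 — all composite.
Hence m = 14 is a counterexample.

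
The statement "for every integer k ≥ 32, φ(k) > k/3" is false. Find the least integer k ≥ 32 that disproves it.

For k = 32, 33, 34, 35 the conclusion holds.
k = 36: φ(36) = 12 and 36/3 = 12, so φ(36) ≤ 36/3.
Hence k = 36 is a counterexample.

k = 36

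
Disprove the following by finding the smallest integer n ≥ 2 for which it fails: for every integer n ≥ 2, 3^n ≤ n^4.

For n = 2, 3, 4, 5, 6, 7 the conclusion holds.
n = 8: 3^n = 6561 and n^4 = 4096, so 6561 > 4096.
Hence n = 8 is a counterexample.

n = 8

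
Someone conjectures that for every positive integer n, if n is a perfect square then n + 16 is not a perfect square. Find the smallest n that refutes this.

n = 9

Check each positive integer n in order until n is a perfect square but n + 16 is a perfect square.
For n = 1, 4 the conclusion holds.
n = 9: 9 = 3² and 9 + 16 = 25 = 5².
Thus n = 9 disproves the claim, and no smaller n works.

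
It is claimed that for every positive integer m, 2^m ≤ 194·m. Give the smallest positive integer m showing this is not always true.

m = 12

For m = 1, 2, 3, 4, …, 9, 10, 11 the conclusion holds.
m = 12: 2^m = 4096 and 194·m = 2328, so 4096 > 2328.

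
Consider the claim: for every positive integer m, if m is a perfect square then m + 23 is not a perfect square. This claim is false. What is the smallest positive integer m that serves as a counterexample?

m = 121

We need the least positive integer m for which m is a perfect square but m + 23 is a perfect square.
For m = 1, 4, 9, 16, 25, 36, 49, 64, 81, 100 the conclusion holds.
m = 121: 121 = 11² and 121 + 23 = 144 = 12².
Thus m = 121 disproves the claim, and no smaller m works.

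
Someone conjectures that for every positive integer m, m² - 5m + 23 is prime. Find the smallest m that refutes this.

Check each positive integer m in order until m² - 5m + 23 is not prime.
The first 18 eligible values, up to m = 18, all satisfy the conclusion.
m = 19: m² - 5m + 23 = 289 = 17 × 17, composite.
Hence m = 19 is a counterexample.

m = 19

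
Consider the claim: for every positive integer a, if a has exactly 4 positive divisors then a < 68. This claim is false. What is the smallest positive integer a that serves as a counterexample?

a = 69

The first 21 eligible values, up to a = 65, all satisfy the conclusion.
a = 69: τ(69) = 4; 69 ≥ 68.
So a = 69 is the smallest counterexample.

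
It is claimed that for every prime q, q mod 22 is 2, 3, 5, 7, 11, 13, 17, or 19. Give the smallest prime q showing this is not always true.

q = 23

A counterexample is any prime q such that the claim fails; we check each in order.
q = 2: 2 mod 22 = 2.
q = 3: 3 mod 22 = 3.
q = 5: 5 mod 22 = 5.
q = 7: 7 mod 22 = 7.
q = 11: 11 mod 22 = 11.
q = 13: 13 mod 22 = 13.
q = 17: 17 mod 22 = 17.
q = 19: 19 mod 22 = 19.
q = 23: 23 mod 22 = 1 — not in {2, 3, 5, 7, 11, 13, 17, 19}.
Thus q = 23 disproves the claim, and no smaller q works.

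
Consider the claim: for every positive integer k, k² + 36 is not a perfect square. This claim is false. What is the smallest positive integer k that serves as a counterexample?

The first 7 eligible values, up to k = 7, all satisfy the conclusion.
k = 8: 8² + 36 = 100 = 10², a perfect square.

k = 8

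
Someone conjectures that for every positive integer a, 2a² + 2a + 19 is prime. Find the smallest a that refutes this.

a = 18

For a = 1, 2, 3, 4, …, 15, 16, 17 the conclusion holds.
a = 18: 2a² + 2a + 19 = 703 = 19 × 37, composite.
So a = 18 is the smallest counterexample.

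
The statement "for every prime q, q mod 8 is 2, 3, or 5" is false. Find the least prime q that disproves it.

We need the least prime q for which the claim fails.
q = 2: 2 mod 8 = 2.
q = 3: 3 mod 8 = 3.
q = 5: 5 mod 8 = 5.
q = 7: 7 mod 8 = 7 — not in {2, 3, 5}.

q = 7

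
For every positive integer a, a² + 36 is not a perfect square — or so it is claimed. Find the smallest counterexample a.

a = 8

A counterexample is any positive integer a such that a² + 36 is a perfect square; we check each in order.
a = 1: 1² + 36 = 37, not a perfect square.
a = 2: 2² + 36 = 40, not a perfect square.
a = 3: 3² + 36 = 45, not a perfect square.
a = 4: 4² + 36 = 52, not a perfect square.
a = 5: 5² + 36 = 61, not a perfect square.
a = 6: 6² + 36 = 72, not a perfect square.
a = 7: 7² + 36 = 85, not a perfect square.
a = 8: 8² + 36 = 100 = 10², a perfect square.
Hence a = 8 is a counterexample.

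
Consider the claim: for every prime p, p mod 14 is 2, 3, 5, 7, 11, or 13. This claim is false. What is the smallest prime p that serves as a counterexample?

p = 23

A counterexample is any prime p such that the claim fails; we check each in order.
The first 8 eligible values, up to p = 19, all satisfy the conclusion.
p = 23: 23 mod 14 = 9 — not in {2, 3, 5, 7, 11, 13}.
So p = 23 is the smallest counterexample.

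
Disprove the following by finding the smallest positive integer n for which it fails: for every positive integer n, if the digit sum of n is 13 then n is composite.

Check each positive integer n in order until the digit sum of n is 13 but n is prime.
For n = 49, 58 the conclusion holds.
n = 67: digit sum 13; 67 is prime, not composite.

n = 67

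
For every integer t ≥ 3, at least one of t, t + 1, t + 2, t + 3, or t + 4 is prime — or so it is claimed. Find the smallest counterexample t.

For t = 3, 4, 5, 6, …, 21, 22, 23 the conclusion holds.
t = 24: 24 = 2 × 12; 25 = 5 × 5; 26 = 2 × 13; 27 = 3 × 9; 28 = 2 × 14 — all composite.
Hence t = 24 is a counterexample.

t = 24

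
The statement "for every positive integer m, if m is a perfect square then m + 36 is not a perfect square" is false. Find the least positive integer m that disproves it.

Check each positive integer m in order until m is a perfect square but m + 36 is a perfect square.
m = 1: 1 + 36 = 37, not a perfect square.
m = 4: 4 + 36 = 40, not a perfect square.
m = 9: 9 + 36 = 45, not a perfect square.
m = 16: 16 + 36 = 52, not a perfect square.
m = 25: 25 + 36 = 61, not a perfect square.
m = 36: 36 + 36 = 72, not a perfect square.
m = 49: 49 + 36 = 85, not a perfect square.
m = 64: 64 = 8² and 64 + 36 = 100 = 10².
Hence m = 64 is a counterexample.

m = 64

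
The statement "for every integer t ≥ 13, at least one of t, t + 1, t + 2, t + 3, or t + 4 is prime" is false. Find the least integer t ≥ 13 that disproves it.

t = 24

A counterexample is any integer t ≥ 13 such that t, t + 1, t + 2, t + 3, t + 4 are all composite; we check each in order.
For t = 13, 14, 15, 16, …, 21, 22, 23 the conclusion holds.
t = 24: 24 = 2 × 12; 25 = 5 × 5; 26 = 2 × 13; 27 = 3 × 9; 28 = 2 × 14 — all composite.
Hence t = 24 is a counterexample.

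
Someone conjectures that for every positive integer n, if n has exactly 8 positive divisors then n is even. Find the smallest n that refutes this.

A counterexample is any positive integer n such that n has exactly 8 positive divisors but n is odd; we check each in order.
For n = 24, 30, 40, 42, …, 88, 102, 104 the conclusion holds.
n = 105: divisors of 105: 1, 3, 5, 7, 15, 21, 35, 105; 105 is odd.
Hence n = 105 is a counterexample.

n = 105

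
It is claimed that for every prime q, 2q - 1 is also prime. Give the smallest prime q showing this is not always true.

Check each prime q in order until 2q - 1 is not prime.
q = 2: 2q - 1 = 3, prime.
q = 3: 2q - 1 = 5, prime.
q = 5: 2q - 1 = 9 = 3 × 3, not prime.

q = 5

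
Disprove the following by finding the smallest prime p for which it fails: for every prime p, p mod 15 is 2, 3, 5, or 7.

p = 11

p = 2: 2 mod 15 = 2.
p = 3: 3 mod 15 = 3.
p = 5: 5 mod 15 = 5.
p = 7: 7 mod 15 = 7.
p = 11: 11 mod 15 = 11 — not in {2, 3, 5, 7}.
Hence p = 11 is a counterexample.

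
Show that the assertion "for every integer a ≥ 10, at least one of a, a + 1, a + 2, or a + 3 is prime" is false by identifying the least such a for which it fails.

a = 24

We need the least integer a ≥ 10 for which a, a + 1, a + 2, a + 3 are all composite.
For a = 10, 11, 12, 13, …, 21, 22, 23 the conclusion holds.
a = 24: 24 = 2 × 12; 25 = 5 × 5; 26 = 2 × 13; 27 = 3 × 9 — all composite.
So a = 24 is the smallest counterexample.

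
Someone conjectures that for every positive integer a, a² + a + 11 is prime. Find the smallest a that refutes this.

a = 10

Check each positive integer a in order until a² + a + 11 is not prime.
For a = 1, 2, 3, 4, 5, 6, 7, 8, 9 the conclusion holds.
a = 10: a² + a + 11 = 121 = 11 × 11, composite.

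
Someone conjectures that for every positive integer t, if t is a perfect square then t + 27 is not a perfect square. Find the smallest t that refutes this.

For t = 1, 4 the conclusion holds.
t = 9: 9 = 3² and 9 + 27 = 36 = 6².
Hence t = 9 is a counterexample.

t = 9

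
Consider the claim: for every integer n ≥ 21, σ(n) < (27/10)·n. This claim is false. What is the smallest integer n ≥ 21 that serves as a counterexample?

A counterexample is any integer n ≥ 21 such that the claim fails; we check each in order.
The first 39 eligible values, up to n = 59, all satisfy the conclusion.
n = 60: σ(60) = 168; 168 ≥ 162.
Hence n = 60 is a counterexample.

n = 60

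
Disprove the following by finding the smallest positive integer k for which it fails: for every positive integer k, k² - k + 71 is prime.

A counterexample is any positive integer k such that k² - k + 71 is not prime; we check each in order.
k = 1: k² - k + 71 = 71, prime.
k = 2: k² - k + 71 = 73, prime.
k = 3: k² - k + 71 = 77 = 7 × 11, composite.
Hence k = 3 is a counterexample.

k = 3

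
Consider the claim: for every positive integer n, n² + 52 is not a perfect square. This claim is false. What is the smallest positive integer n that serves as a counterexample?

n = 12

A counterexample is any positive integer n such that n² + 52 is a perfect square; we check each in order.
The first 11 eligible values, up to n = 11, all satisfy the conclusion.
n = 12: 12² + 52 = 196 = 14², a perfect square.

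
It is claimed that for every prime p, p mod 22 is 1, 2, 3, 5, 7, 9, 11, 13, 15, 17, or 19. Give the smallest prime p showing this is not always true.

We need the least prime p for which the claim fails.
For p = 2, 3, 5, 7, …, 31, 37, 41 the conclusion holds.
p = 43: 43 mod 22 = 21 — not in {1, 2, 3, 5, 7, 9, 11, 13, 15, 17, 19}.

p = 43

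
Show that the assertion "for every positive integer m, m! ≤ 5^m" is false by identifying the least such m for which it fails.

We need the least positive integer m for which m! > 5^m.
The first 11 eligible values, up to m = 11, all satisfy the conclusion.
m = 12: m! = 479001600 and 5^m = 244140625, so 479001600 > 244140625.

m = 12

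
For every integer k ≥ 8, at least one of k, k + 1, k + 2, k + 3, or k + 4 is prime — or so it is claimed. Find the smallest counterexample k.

Check each integer k ≥ 8 in order until k, k + 1, k + 2, k + 3, k + 4 are all composite.
For k = 8, 9, 10, 11, …, 21, 22, 23 the conclusion holds.
k = 24: 24 = 2 × 12; 25 = 5 × 5; 26 = 2 × 13; 27 = 3 × 9; 28 = 2 × 14 — all composite.

k = 24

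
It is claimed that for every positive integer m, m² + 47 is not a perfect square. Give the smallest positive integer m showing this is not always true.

m = 23

The first 22 eligible values, up to m = 22, all satisfy the conclusion.
m = 23: 23² + 47 = 576 = 24², a perfect square.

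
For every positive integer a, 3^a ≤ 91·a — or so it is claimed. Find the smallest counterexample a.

Check each positive integer a in order until 3^a > 91·a.
For a = 1, 2, 3, 4, 5 the conclusion holds.
a = 6: 3^a = 729 and 91·a = 546, so 729 > 546.

a = 6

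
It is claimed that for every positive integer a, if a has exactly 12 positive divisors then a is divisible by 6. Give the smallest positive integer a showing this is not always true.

a = 140

For a = 60, 72, 84, 90, 96, 108, 126, 132 the conclusion holds.
a = 140: τ(140) = 12; 140 mod 6 = 2.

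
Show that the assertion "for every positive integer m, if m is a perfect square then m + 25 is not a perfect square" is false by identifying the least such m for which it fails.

A counterexample is any positive integer m such that m is a perfect square but m + 25 is a perfect square; we check each in order.
For m = 1, 4, 9, 16, …, 81, 100, 121 the conclusion holds.
m = 144: 144 = 12² and 144 + 25 = 169 = 13².
So m = 144 is the smallest counterexample.

m = 144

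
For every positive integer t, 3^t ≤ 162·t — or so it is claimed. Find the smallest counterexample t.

t = 7

We need the least positive integer t for which 3^t > 162·t.
The first 6 eligible values, up to t = 6, all satisfy the conclusion.
t = 7: 3^t = 2187 and 162·t = 1134, so 2187 > 1134.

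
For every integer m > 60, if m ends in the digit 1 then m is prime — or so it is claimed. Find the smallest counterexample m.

For m = 61, 71 the conclusion holds.
m = 81: 81 ends in 1; 81 = 3 × 27, composite.
So m = 81 is the smallest counterexample.

m = 81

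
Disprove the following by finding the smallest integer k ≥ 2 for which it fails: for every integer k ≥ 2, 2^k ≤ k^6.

For k = 2, 3, 4, 5, …, 27, 28, 29 the conclusion holds.
k = 30: 2^k = 1073741824 and k^6 = 729000000, so 1073741824 > 729000000.

k = 30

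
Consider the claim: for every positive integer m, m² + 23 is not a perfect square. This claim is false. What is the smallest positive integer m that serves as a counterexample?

m = 11

Check each positive integer m in order until m² + 23 is a perfect square.
The first 10 eligible values, up to m = 10, all satisfy the conclusion.
m = 11: 11² + 23 = 144 = 12², a perfect square.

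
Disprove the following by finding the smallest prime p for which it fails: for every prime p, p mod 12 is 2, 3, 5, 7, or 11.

We need the least prime p for which the claim fails.
For p = 2, 3, 5, 7, 11 the conclusion holds.
p = 13: 13 mod 12 = 1 — not in {2, 3, 5, 7, 11}.
So p = 13 is the smallest counterexample.

p = 13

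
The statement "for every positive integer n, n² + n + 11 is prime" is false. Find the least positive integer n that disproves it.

n = 10

For n = 1, 2, 3, 4, 5, 6, 7, 8, 9 the conclusion holds.
n = 10: n² + n + 11 = 121 = 11 × 11, composite.
So n = 10 is the smallest counterexample.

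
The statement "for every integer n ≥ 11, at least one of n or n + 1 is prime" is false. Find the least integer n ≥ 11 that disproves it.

n = 14

A counterexample is any integer n ≥ 11 such that n, n + 1 are both composite; we check each in order.
For n = 11, 12, 13 the conclusion holds.
n = 14: 14 = 2 × 7; 15 = 3 × 5 — both composite.
So n = 14 is the smallest counterexample.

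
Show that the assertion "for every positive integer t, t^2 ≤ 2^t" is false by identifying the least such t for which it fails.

t = 3

Check each positive integer t in order until t^2 > 2^t.
t = 1: t^2 = 1 and 2^t = 2, so 1 ≤ 2.
t = 2: t^2 = 4 and 2^t = 4, so 4 ≤ 4.
t = 3: t^2 = 9 and 2^t = 8, so 9 > 8.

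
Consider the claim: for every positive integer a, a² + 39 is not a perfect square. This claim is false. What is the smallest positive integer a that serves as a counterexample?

Check each positive integer a in order until a² + 39 is a perfect square.
For a = 1, 2, 3, 4 the conclusion holds.
a = 5: 5² + 39 = 64 = 8², a perfect square.
Thus a = 5 disproves the claim, and no smaller a works.

a = 5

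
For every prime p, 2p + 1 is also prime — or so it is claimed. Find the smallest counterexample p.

p = 7

We need the least prime p for which 2p + 1 is not prime.
For p = 2, 3, 5 the conclusion holds.
p = 7: 2p + 1 = 15 = 3 × 5, not prime.
Thus p = 7 disproves the claim, and no smaller p works.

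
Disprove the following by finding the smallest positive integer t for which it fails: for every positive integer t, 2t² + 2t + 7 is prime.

For t = 1, 2, 3, 4, 5 the conclusion holds.
t = 6: 2t² + 2t + 7 = 91 = 7 × 13, composite.

t = 6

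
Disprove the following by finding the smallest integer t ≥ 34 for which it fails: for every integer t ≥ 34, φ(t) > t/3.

Check each integer t ≥ 34 in order until the claim fails.
For t = 34, 35 the conclusion holds.
t = 36: φ(36) = 12 and 36/3 = 12, so φ(36) ≤ 36/3.

t = 36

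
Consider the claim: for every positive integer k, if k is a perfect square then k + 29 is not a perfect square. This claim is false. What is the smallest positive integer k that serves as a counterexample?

k = 196

For k = 1, 4, 9, 16, …, 121, 144, 169 the conclusion holds.
k = 196: 196 = 14² and 196 + 29 = 225 = 15².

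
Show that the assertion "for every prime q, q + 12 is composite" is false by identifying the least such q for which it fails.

Check each prime q in order until q + 12 is prime.
q = 2: q + 12 = 14 = 2 × 7, composite.
q = 3: q + 12 = 15 = 3 × 5, composite.
q = 5: q + 12 = 17, prime — not composite.
Hence q = 5 is a counterexample.

q = 5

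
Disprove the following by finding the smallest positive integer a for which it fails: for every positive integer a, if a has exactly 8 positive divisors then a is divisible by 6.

a = 40

For a = 24, 30 the conclusion holds.
a = 40: τ(40) = 8; 40 mod 6 = 4.
Hence a = 40 is a counterexample.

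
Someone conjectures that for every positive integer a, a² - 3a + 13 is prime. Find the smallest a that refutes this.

a = 12

Check each positive integer a in order until a² - 3a + 13 is not prime.
For a = 1, 2, 3, 4, …, 9, 10, 11 the conclusion holds.
a = 12: a² - 3a + 13 = 121 = 11 × 11, composite.
So a = 12 is the smallest counterexample.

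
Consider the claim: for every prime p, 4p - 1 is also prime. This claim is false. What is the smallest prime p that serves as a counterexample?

We need the least prime p for which 4p - 1 is not prime.
For p = 2, 3, 5 the conclusion holds.
p = 7: 4p - 1 = 27 = 3 × 9, not prime.
So p = 7 is the smallest counterexample.

p = 7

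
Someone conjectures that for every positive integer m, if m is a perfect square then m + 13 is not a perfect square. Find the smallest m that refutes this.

m = 1: 1 + 13 = 14, not a perfect square.
m = 4: 4 + 13 = 17, not a perfect square.
m = 9: 9 + 13 = 22, not a perfect square.
m = 16: 16 + 13 = 29, not a perfect square.
m = 25: 25 + 13 = 38, not a perfect square.
m = 36: 36 = 6² and 36 + 13 = 49 = 7².

m = 36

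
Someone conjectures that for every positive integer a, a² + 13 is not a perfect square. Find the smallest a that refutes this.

a = 1: 1² + 13 = 14, not a perfect square.
a = 2: 2² + 13 = 17, not a perfect square.
a = 3: 3² + 13 = 22, not a perfect square.
a = 4: 4² + 13 = 29, not a perfect square.
a = 5: 5² + 13 = 38, not a perfect square.
a = 6: 6² + 13 = 49 = 7², a perfect square.
Thus a = 6 disproves the claim, and no smaller a works.

a = 6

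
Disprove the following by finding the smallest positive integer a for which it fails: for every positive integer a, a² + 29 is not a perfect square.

a = 14

Check each positive integer a in order until a² + 29 is a perfect square.
For a = 1, 2, 3, 4, …, 11, 12, 13 the conclusion holds.
a = 14: 14² + 29 = 225 = 15², a perfect square.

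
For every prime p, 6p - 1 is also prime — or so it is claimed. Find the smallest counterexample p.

A counterexample is any prime p such that 6p - 1 is not prime; we check each in order.
The first 4 eligible values, up to p = 7, all satisfy the conclusion.
p = 11: 6p - 1 = 65 = 5 × 13, not prime.
So p = 11 is the smallest counterexample.

p = 11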